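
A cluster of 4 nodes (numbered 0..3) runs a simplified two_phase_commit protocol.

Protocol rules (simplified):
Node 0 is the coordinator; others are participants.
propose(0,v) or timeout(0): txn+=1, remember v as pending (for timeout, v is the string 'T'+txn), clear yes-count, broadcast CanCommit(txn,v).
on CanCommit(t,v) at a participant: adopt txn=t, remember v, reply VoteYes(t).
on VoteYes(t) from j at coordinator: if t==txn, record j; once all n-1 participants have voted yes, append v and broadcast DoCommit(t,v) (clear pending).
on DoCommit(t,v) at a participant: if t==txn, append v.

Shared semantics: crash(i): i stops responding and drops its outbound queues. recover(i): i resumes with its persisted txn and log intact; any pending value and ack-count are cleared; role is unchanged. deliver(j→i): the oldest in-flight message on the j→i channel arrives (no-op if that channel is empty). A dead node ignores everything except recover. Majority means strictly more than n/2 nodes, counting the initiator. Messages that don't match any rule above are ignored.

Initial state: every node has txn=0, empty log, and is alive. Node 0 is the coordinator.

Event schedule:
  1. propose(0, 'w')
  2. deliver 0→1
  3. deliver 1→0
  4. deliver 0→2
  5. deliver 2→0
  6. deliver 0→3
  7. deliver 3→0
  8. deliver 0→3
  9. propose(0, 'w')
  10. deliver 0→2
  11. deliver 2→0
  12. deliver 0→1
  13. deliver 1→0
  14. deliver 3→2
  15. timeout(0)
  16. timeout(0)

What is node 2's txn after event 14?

1

step 1 propose(0,'w'): 0={coor,t=1,log=-}
step 2 deliver 0→1: 1={part,t=1,log=-}
step 3 deliver 1→0: —
step 4 deliver 0→2: 2={part,t=1,log=-}
step 5 deliver 2→0: —
step 6 deliver 0→3: 3={part,t=1,log=-}
step 7 deliver 3→0: 0={coor,t=1,log=w}
step 8 deliver 0→3: 3={part,t=1,log=w}
step 9 propose(0,'w'): 0={coor,t=2,log=w}
step 10 deliver 0→2: 2={part,t=1,log=w}
step 11 deliver 2→0: —
step 12 deliver 0→1: 1={part,t=1,log=w}
step 13 deliver 1→0: —
step 14 deliver 3→2: —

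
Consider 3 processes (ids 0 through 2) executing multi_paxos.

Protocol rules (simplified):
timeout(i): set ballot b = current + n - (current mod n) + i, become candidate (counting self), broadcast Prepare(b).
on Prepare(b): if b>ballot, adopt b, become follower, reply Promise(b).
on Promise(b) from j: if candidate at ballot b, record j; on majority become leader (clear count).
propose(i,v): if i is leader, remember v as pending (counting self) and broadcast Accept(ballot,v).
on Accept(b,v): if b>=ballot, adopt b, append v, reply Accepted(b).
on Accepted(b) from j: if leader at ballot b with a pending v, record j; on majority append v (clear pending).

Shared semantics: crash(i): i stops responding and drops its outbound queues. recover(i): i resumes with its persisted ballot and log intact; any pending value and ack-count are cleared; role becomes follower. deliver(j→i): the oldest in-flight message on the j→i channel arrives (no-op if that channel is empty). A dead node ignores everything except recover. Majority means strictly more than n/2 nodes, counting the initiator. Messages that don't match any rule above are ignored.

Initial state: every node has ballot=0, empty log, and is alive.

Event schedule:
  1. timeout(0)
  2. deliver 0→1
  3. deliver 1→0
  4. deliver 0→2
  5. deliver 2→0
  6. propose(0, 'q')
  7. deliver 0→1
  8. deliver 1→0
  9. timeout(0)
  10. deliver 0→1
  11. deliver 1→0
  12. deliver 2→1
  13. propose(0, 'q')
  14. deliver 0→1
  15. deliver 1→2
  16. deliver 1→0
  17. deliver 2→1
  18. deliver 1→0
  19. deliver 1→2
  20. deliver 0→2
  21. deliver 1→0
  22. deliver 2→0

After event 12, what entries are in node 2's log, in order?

empty

e1 timeout(0): 0[cand,b=3,-]
e2 deliver 0→1: 1[foll,b=3,-]
e3 deliver 1→0: 0[lead,b=3,-]
e4 deliver 0→2: 2[foll,b=3,-]
e5 deliver 2→0: ·
e6 propose(0,'q'): ·
e7 deliver 0→1: 1[foll,b=3,q]
e8 deliver 1→0: 0[lead,b=3,q]
e9 timeout(0): 0[cand,b=6,q]
e10 deliver 0→1: 1[foll,b=6,q]
e11 deliver 1→0: 0[lead,b=6,q]
e12 deliver 2→1: ·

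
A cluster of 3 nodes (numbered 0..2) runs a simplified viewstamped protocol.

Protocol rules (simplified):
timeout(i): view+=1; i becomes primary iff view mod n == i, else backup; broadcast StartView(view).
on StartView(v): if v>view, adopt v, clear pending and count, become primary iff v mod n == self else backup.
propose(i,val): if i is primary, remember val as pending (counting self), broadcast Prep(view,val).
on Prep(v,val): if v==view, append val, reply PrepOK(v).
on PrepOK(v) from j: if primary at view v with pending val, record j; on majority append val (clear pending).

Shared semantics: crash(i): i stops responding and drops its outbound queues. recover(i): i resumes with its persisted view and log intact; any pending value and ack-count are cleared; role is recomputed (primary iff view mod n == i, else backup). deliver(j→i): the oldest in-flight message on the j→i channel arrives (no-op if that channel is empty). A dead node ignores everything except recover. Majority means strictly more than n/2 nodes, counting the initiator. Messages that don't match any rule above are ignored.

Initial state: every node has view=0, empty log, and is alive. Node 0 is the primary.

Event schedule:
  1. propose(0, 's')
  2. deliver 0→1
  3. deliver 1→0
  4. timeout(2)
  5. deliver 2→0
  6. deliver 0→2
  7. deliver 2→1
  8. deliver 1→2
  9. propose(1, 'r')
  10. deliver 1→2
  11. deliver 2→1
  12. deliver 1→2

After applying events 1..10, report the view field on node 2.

step 1 propose(0,'s'): —
step 2 deliver 0→1: 1={back,v=0,log=s}
step 3 deliver 1→0: 0={prim,v=0,log=s}
step 4 timeout(2): 2={back,v=1,log=-}
step 5 deliver 2→0: 0={back,v=1,log=s}
step 6 deliver 0→2: —
step 7 deliver 2→1: 1={prim,v=1,log=s}
step 8 deliver 1→2: —
step 9 propose(1,'r'): —
step 10 deliver 1→2: 2={back,v=1,log=r}

1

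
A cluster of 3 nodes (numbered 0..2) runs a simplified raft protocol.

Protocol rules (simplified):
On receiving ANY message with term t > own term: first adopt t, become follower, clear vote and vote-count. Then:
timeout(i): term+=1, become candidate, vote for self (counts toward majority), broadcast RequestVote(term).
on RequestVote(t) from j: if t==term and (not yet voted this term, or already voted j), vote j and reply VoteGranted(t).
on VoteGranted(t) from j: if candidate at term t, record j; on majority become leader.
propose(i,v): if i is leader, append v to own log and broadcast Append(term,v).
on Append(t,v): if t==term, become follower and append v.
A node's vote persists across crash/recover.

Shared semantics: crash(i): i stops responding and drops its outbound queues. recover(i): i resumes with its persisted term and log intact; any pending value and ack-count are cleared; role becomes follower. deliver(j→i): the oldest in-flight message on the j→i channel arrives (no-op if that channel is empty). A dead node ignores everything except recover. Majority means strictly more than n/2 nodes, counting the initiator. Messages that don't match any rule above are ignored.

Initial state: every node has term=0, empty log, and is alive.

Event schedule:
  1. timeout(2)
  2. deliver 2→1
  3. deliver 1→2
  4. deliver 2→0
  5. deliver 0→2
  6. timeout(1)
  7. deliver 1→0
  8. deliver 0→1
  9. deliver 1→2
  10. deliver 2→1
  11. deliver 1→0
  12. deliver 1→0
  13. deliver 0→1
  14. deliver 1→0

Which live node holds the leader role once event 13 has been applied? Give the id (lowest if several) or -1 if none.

after 1 — timeout(2): n2:cand/t1/[-]
after 2 — deliver 2→1: n1:foll/t1/[-]
after 3 — deliver 1→2: n2:lead/t1/[-]
after 4 — deliver 2→0: n0:foll/t1/[-]
after 5 — deliver 0→2: ·
after 6 — timeout(1): n1:cand/t2/[-]
after 7 — deliver 1→0: n0:foll/t2/[-]
after 8 — deliver 0→1: n1:lead/t2/[-]
after 9 — deliver 1→2: n2:foll/t2/[-]
after 10 — deliver 2→1: ·
after 11 — deliver 1→0: ·
after 12 — deliver 1→0: ·
after 13 — deliver 0→1: ·

1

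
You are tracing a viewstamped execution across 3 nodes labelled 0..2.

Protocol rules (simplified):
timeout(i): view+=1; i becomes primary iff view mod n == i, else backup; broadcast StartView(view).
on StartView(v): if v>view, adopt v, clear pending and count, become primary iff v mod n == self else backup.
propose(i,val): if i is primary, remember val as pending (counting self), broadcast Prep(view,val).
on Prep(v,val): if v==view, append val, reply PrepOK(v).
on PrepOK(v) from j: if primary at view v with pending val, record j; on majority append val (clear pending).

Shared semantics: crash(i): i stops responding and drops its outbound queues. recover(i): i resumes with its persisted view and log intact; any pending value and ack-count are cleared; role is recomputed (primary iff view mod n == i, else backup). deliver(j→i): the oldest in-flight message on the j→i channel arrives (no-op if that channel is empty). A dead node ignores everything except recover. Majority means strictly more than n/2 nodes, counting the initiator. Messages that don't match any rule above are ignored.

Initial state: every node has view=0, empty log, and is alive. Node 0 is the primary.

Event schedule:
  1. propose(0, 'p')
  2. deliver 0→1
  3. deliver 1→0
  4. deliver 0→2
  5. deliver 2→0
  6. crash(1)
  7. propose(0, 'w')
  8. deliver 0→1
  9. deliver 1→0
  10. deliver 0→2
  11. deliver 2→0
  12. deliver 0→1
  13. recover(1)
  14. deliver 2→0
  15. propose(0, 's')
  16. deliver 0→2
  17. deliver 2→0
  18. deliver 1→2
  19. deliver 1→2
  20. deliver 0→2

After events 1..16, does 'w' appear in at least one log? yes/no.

e1 propose(0,'p'): ·
e2 deliver 0→1: 1[back,v=0,p]
e3 deliver 1→0: 0[prim,v=0,p]
e4 deliver 0→2: 2[back,v=0,p]
e5 deliver 2→0: ·
e6 crash(1): 1[✗back,v=0,p]
e7 propose(0,'w'): ·
e8 deliver 0→1: ·
e9 deliver 1→0: ·
e10 deliver 0→2: 2[back,v=0,p,w]
e11 deliver 2→0: 0[prim,v=0,p,w]
e12 deliver 0→1: ·
e13 recover(1): 1[back,v=0,p]
e14 deliver 2→0: ·
e15 propose(0,'s'): ·
e16 deliver 0→2: 2[back,v=0,p,w,s]

yes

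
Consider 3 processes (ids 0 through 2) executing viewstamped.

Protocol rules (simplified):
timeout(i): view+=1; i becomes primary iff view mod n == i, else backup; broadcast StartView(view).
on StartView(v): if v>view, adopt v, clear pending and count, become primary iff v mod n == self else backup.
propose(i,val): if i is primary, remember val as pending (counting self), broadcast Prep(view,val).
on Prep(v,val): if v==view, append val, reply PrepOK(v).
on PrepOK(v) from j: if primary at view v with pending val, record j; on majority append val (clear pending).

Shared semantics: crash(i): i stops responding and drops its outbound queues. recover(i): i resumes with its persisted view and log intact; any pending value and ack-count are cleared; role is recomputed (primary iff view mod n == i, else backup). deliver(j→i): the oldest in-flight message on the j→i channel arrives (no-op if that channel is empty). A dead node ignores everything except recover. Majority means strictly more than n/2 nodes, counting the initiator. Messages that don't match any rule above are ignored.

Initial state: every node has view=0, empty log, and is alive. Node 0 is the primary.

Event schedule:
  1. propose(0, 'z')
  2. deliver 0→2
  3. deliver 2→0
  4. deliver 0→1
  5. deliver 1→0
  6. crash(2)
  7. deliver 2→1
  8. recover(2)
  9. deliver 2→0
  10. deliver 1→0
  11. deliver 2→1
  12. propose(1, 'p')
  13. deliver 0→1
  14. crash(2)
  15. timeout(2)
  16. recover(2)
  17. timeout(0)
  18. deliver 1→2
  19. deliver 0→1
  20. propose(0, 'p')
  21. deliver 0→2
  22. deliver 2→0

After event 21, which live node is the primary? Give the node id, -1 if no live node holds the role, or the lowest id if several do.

1

after 1 — propose(0,'z'): ·
after 2 — deliver 0→2: n2:back/v0/[z]
after 3 — deliver 2→0: n0:prim/v0/[z]
after 4 — deliver 0→1: n1:back/v0/[z]
after 5 — deliver 1→0: ·
after 6 — crash(2): n2:✗back/v0/[z]
after 7 — deliver 2→1: ·
after 8 — recover(2): n2:back/v0/[z]
after 9 — deliver 2→0: ·
after 10 — deliver 1→0: ·
after 11 — deliver 2→1: ·
after 12 — propose(1,'p'): ·
after 13 — deliver 0→1: ·
after 14 — crash(2): n2:✗back/v0/[z]
after 15 — timeout(2): ·
after 16 — recover(2): n2:back/v0/[z]
after 17 — timeout(0): n0:back/v1/[z]
after 18 — deliver 1→2: ·
after 19 — deliver 0→1: n1:prim/v1/[z]
after 20 — propose(0,'p'): ·
after 21 — deliver 0→2: n2:back/v1/[z]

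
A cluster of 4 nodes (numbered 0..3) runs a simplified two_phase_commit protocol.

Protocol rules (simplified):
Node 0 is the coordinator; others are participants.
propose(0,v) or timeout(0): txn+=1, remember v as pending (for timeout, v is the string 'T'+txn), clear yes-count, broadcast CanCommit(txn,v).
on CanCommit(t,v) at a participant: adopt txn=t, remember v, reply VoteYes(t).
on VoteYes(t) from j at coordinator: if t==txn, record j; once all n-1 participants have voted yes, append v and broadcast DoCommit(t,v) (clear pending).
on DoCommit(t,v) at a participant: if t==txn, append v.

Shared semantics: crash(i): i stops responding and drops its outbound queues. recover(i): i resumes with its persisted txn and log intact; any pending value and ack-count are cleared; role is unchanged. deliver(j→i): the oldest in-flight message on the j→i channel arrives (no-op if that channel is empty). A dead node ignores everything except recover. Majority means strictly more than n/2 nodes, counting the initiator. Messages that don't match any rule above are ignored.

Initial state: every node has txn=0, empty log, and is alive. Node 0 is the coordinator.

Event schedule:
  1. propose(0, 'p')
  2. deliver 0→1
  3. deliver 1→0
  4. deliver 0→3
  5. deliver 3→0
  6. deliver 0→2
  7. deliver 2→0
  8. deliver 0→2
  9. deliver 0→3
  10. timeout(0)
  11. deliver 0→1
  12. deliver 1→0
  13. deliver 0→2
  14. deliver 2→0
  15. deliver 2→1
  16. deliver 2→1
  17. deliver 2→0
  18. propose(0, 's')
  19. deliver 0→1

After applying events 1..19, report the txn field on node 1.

2

step 1 propose(0,'p'): 0={coor,t=1,log=-}
step 2 deliver 0→1: 1={part,t=1,log=-}
step 3 deliver 1→0: —
step 4 deliver 0→3: 3={part,t=1,log=-}
step 5 deliver 3→0: —
step 6 deliver 0→2: 2={part,t=1,log=-}
step 7 deliver 2→0: 0={coor,t=1,log=p}
step 8 deliver 0→2: 2={part,t=1,log=p}
step 9 deliver 0→3: 3={part,t=1,log=p}
step 10 timeout(0): 0={coor,t=2,log=p}
step 11 deliver 0→1: 1={part,t=1,log=p}
step 12 deliver 1→0: —
step 13 deliver 0→2: 2={part,t=2,log=p}
step 14 deliver 2→0: —
step 15 deliver 2→1: —
step 16 deliver 2→1: —
step 17 deliver 2→0: —
step 18 propose(0,'s'): 0={coor,t=3,log=p}
step 19 deliver 0→1: 1={part,t=2,log=p}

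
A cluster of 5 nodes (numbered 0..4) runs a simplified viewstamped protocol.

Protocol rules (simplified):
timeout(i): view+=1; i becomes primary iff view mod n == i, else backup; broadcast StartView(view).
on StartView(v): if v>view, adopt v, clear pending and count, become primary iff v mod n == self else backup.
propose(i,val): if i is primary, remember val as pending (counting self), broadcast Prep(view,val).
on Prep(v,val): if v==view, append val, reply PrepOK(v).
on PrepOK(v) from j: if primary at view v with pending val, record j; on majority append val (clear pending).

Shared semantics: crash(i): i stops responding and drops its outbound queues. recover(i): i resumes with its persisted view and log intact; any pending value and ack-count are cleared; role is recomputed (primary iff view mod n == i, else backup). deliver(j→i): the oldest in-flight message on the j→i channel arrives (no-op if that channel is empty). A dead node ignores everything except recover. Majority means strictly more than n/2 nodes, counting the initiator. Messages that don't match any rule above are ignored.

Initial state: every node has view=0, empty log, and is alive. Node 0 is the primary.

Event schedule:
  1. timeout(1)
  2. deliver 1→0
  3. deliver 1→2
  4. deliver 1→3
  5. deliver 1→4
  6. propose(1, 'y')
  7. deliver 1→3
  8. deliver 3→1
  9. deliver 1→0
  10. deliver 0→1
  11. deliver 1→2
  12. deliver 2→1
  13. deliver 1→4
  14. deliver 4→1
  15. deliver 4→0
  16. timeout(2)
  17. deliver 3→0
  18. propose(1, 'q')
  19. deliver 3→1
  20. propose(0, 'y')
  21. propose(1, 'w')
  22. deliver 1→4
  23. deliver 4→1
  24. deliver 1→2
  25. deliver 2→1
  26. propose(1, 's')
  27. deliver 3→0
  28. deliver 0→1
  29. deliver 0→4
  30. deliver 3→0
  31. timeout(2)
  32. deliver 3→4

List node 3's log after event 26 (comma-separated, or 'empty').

1. timeout(1):  <1:prim v1 ->
2. deliver 1→0:  <0:back v1 ->
3. deliver 1→2:  <2:back v1 ->
4. deliver 1→3:  <3:back v1 ->
5. deliver 1→4:  <4:back v1 ->
6. propose(1,'y'):  nop
7. deliver 1→3:  <3:back v1 y>
8. deliver 3→1:  nop
9. deliver 1→0:  <0:back v1 y>
10. deliver 0→1:  <1:prim v1 y>
11. deliver 1→2:  <2:back v1 y>
12. deliver 2→1:  nop
13. deliver 1→4:  <4:back v1 y>
14. deliver 4→1:  nop
15. deliver 4→0:  nop
16. timeout(2):  <2:prim v2 y>
17. deliver 3→0:  nop
18. propose(1,'q'):  nop
19. deliver 3→1:  nop
20. propose(0,'y'):  nop
21. propose(1,'w'):  nop
22. deliver 1→4:  <4:back v1 y,q>
23. deliver 4→1:  nop
24. deliver 1→2:  nop
25. deliver 2→1:  <1:back v2 y>
26. propose(1,'s'):  nop

y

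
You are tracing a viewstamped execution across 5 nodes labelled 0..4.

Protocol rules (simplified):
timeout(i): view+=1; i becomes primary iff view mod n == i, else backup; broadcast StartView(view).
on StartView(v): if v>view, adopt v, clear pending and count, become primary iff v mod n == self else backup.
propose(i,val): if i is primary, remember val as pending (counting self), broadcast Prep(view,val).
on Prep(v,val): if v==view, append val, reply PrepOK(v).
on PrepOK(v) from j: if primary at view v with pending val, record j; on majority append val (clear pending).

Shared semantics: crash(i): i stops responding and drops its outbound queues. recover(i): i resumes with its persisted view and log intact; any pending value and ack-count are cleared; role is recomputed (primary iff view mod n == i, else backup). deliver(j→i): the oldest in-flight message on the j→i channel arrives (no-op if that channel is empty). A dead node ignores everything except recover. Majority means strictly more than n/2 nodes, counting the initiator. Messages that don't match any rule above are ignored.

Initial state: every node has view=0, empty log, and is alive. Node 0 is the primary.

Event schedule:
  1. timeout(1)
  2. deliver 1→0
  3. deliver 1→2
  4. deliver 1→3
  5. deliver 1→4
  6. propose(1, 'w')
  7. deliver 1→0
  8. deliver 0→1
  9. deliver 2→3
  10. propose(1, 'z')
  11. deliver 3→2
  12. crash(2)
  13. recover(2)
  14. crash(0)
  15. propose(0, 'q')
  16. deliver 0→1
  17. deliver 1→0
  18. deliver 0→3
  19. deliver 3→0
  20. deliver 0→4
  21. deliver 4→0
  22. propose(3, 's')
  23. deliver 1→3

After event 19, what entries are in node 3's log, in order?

e1 timeout(1): 1[prim,v=1,-]
e2 deliver 1→0: 0[back,v=1,-]
e3 deliver 1→2: 2[back,v=1,-]
e4 deliver 1→3: 3[back,v=1,-]
e5 deliver 1→4: 4[back,v=1,-]
e6 propose(1,'w'): ·
e7 deliver 1→0: 0[back,v=1,w]
e8 deliver 0→1: ·
e9 deliver 2→3: ·
e10 propose(1,'z'): ·
e11 deliver 3→2: ·
e12 crash(2): 2[✗back,v=1,-]
e13 recover(2): 2[back,v=1,-]
e14 crash(0): 0[✗back,v=1,w]
e15 propose(0,'q'): ·
e16 deliver 0→1: ·
e17 deliver 1→0: ·
e18 deliver 0→3: ·
e19 deliver 3→0: ·

empty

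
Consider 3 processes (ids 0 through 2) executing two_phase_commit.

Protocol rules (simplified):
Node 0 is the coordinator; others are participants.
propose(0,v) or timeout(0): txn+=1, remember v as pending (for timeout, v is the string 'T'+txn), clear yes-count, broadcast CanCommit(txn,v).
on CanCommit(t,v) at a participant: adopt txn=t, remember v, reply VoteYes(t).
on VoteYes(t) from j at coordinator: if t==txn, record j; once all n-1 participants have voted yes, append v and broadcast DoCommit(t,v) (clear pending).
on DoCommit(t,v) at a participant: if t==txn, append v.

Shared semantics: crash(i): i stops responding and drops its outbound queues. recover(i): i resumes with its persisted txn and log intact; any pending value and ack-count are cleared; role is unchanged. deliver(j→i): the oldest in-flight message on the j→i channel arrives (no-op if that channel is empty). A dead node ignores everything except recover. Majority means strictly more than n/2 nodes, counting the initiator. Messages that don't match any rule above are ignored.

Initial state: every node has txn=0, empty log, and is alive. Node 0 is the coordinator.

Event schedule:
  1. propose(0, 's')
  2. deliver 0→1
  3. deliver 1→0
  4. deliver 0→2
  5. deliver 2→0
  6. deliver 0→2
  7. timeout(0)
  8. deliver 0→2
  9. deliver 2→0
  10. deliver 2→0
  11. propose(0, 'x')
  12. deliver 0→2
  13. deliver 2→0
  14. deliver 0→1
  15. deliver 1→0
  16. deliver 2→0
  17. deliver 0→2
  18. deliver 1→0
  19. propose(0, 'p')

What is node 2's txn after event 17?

1. propose(0,'s'):  <0:coor t1 ->
2. deliver 0→1:  <1:part t1 ->
3. deliver 1→0:  nop
4. deliver 0→2:  <2:part t1 ->
5. deliver 2→0:  <0:coor t1 s>
6. deliver 0→2:  <2:part t1 s>
7. timeout(0):  <0:coor t2 s>
8. deliver 0→2:  <2:part t2 s>
9. deliver 2→0:  nop
10. deliver 2→0:  nop
11. propose(0,'x'):  <0:coor t3 s>
12. deliver 0→2:  <2:part t3 s>
13. deliver 2→0:  nop
14. deliver 0→1:  <1:part t1 s>
15. deliver 1→0:  nop
16. deliver 2→0:  nop
17. deliver 0→2:  nop

3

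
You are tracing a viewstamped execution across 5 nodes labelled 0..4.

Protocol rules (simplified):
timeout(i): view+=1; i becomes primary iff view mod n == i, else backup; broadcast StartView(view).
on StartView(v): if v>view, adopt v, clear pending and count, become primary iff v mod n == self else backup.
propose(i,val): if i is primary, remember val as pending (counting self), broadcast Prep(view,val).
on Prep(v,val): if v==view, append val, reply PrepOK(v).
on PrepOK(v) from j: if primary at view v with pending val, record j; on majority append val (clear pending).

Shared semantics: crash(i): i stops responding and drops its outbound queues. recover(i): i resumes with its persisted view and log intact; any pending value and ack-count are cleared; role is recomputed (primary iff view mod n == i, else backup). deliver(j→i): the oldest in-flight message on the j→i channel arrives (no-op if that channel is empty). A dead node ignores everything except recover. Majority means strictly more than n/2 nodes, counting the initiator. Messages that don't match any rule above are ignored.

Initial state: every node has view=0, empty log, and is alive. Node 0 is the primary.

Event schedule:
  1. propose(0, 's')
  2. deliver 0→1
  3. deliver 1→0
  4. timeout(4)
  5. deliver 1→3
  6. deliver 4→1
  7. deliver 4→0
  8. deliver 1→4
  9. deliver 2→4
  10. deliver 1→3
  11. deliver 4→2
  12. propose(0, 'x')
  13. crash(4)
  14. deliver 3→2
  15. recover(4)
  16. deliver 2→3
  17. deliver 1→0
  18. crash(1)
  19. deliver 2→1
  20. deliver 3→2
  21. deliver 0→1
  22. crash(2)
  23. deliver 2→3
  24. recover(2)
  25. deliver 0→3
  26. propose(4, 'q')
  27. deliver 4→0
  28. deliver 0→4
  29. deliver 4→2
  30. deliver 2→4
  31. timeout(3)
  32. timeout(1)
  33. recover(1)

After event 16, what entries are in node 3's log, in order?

e1 propose(0,'s'): ·
e2 deliver 0→1: 1[back,v=0,s]
e3 deliver 1→0: ·
e4 timeout(4): 4[back,v=1,-]
e5 deliver 1→3: ·
e6 deliver 4→1: 1[prim,v=1,s]
e7 deliver 4→0: 0[back,v=1,-]
e8 deliver 1→4: ·
e9 deliver 2→4: ·
e10 deliver 1→3: ·
e11 deliver 4→2: 2[back,v=1,-]
e12 propose(0,'x'): ·
e13 crash(4): 4[✗back,v=1,-]
e14 deliver 3→2: ·
e15 recover(4): 4[back,v=1,-]
e16 deliver 2→3: ·

empty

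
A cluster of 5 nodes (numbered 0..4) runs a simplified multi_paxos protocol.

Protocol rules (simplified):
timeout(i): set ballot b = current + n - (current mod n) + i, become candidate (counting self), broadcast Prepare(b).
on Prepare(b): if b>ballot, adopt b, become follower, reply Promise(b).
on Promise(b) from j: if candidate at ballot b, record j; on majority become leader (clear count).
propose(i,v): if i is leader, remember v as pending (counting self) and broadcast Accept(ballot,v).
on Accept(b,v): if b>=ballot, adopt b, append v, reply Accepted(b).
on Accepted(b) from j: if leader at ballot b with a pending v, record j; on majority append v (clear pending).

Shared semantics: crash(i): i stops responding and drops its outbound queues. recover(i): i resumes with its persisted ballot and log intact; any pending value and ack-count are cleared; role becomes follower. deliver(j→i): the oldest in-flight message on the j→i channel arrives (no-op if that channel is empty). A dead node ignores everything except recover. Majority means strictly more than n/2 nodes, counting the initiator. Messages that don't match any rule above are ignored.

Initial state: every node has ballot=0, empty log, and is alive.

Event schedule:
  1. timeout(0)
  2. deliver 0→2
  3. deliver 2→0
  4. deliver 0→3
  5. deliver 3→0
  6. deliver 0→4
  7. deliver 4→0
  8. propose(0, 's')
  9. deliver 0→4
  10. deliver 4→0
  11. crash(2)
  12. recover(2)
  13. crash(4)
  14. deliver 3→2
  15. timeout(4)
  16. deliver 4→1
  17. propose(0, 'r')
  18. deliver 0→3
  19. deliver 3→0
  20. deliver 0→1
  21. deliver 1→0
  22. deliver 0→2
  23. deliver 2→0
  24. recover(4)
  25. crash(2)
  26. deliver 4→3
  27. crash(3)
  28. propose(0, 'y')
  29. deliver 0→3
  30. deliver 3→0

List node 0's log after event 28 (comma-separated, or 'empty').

[1] timeout(0) → N0(cand b5 [-])
[2] deliver 0→2 → N2(foll b5 [-])
[3] deliver 2→0 → ∅
[4] deliver 0→3 → N3(foll b5 [-])
[5] deliver 3→0 → N0(lead b5 [-])
[6] deliver 0→4 → N4(foll b5 [-])
[7] deliver 4→0 → ∅
[8] propose(0,'s') → ∅
[9] deliver 0→4 → N4(foll b5 [s])
[10] deliver 4→0 → ∅
[11] crash(2) → N2(✗foll b5 [-])
[12] recover(2) → N2(foll b5 [-])
[13] crash(4) → N4(✗foll b5 [s])
[14] deliver 3→2 → ∅
[15] timeout(4) → ∅
[16] deliver 4→1 → ∅
[17] propose(0,'r') → ∅
[18] deliver 0→3 → N3(foll b5 [s])
[19] deliver 3→0 → ∅
[20] deliver 0→1 → N1(foll b5 [-])
[21] deliver 1→0 → ∅
[22] deliver 0→2 → N2(foll b5 [s])
[23] deliver 2→0 → N0(lead b5 [r])
[24] recover(4) → N4(foll b5 [s])
[25] crash(2) → N2(✗foll b5 [s])
[26] deliver 4→3 → ∅
[27] crash(3) → N3(✗foll b5 [s])
[28] propose(0,'y') → ∅

r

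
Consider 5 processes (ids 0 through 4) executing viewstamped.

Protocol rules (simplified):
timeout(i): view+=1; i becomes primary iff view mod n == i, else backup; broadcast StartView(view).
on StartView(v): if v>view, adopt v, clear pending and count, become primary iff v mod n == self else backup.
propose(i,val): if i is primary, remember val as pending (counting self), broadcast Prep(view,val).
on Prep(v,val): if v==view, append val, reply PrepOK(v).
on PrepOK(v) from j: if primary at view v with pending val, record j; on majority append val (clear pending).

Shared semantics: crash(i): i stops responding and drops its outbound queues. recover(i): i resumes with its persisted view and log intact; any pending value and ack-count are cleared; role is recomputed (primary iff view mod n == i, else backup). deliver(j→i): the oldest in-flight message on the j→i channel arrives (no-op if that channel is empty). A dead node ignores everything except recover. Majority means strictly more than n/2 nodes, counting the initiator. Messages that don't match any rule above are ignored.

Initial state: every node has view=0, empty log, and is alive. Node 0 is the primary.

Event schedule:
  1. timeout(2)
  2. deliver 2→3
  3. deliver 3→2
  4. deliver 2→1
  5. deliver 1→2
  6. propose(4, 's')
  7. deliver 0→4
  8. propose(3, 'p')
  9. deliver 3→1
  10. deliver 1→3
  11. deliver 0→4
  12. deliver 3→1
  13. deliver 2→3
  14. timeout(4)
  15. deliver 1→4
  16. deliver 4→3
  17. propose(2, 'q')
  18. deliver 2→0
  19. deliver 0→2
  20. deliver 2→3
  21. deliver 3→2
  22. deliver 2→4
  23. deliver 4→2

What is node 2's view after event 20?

after 1 — timeout(2): n2:back/v1/[-]
after 2 — deliver 2→3: n3:back/v1/[-]
after 3 — deliver 3→2: ·
after 4 — deliver 2→1: n1:prim/v1/[-]
after 5 — deliver 1→2: ·
after 6 — propose(4,'s'): ·
after 7 — deliver 0→4: ·
after 8 — propose(3,'p'): ·
after 9 — deliver 3→1: ·
after 10 — deliver 1→3: ·
after 11 — deliver 0→4: ·
after 12 — deliver 3→1: ·
after 13 — deliver 2→3: ·
after 14 — timeout(4): n4:back/v1/[-]
after 15 — deliver 1→4: ·
after 16 — deliver 4→3: ·
after 17 — propose(2,'q'): ·
after 18 — deliver 2→0: n0:back/v1/[-]
after 19 — deliver 0→2: ·
after 20 — deliver 2→3: ·

1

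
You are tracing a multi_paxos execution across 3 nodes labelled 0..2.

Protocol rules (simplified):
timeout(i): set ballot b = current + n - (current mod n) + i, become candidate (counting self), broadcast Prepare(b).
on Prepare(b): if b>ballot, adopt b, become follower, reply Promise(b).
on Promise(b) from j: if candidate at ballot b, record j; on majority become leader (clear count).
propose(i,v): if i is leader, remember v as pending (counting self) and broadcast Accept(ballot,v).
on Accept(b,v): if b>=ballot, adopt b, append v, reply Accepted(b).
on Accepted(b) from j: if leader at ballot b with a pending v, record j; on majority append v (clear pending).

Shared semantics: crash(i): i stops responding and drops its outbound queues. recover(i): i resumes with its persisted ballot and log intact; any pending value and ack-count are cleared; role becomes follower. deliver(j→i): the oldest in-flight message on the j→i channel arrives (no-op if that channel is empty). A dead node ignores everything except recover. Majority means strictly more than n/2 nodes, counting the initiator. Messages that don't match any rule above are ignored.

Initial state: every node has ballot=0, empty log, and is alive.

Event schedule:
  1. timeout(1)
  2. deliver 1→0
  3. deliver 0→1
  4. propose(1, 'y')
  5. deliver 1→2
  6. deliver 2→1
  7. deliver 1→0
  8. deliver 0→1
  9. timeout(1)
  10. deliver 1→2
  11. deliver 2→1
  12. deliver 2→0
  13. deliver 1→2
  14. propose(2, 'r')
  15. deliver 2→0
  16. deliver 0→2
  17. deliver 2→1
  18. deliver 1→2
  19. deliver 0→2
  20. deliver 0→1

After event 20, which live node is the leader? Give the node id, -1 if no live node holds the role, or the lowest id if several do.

1

step 1 timeout(1): 1={cand,b=4,log=-}
step 2 deliver 1→0: 0={foll,b=4,log=-}
step 3 deliver 0→1: 1={lead,b=4,log=-}
step 4 propose(1,'y'): —
step 5 deliver 1→2: 2={foll,b=4,log=-}
step 6 deliver 2→1: —
step 7 deliver 1→0: 0={foll,b=4,log=y}
step 8 deliver 0→1: 1={lead,b=4,log=y}
step 9 timeout(1): 1={cand,b=7,log=y}
step 10 deliver 1→2: 2={foll,b=4,log=y}
step 11 deliver 2→1: —
step 12 deliver 2→0: —
step 13 deliver 1→2: 2={foll,b=7,log=y}
step 14 propose(2,'r'): —
step 15 deliver 2→0: —
step 16 deliver 0→2: —
step 17 deliver 2→1: 1={lead,b=7,log=y}
step 18 deliver 1→2: —
step 19 deliver 0→2: —
step 20 deliver 0→1: —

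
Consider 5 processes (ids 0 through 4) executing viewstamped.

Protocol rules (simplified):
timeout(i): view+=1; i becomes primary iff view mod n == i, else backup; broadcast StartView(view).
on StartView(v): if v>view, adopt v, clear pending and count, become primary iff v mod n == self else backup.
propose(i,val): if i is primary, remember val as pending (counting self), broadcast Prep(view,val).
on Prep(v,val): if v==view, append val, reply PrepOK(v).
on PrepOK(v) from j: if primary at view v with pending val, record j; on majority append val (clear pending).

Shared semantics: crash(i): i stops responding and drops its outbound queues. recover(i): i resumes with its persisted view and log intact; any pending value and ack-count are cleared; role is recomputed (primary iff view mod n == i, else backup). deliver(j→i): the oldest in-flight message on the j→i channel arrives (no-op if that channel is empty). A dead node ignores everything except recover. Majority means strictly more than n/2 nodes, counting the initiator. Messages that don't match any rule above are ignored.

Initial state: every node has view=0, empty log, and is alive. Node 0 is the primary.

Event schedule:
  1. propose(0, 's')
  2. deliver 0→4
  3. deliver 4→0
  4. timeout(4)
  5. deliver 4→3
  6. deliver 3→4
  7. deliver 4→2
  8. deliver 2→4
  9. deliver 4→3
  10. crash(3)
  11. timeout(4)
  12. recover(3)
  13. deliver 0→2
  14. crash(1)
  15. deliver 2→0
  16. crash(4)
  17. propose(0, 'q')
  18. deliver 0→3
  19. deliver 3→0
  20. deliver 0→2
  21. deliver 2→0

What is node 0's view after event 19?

0

step 1 propose(0,'s'): —
step 2 deliver 0→4: 4={back,v=0,log=s}
step 3 deliver 4→0: —
step 4 timeout(4): 4={back,v=1,log=s}
step 5 deliver 4→3: 3={back,v=1,log=-}
step 6 deliver 3→4: —
step 7 deliver 4→2: 2={back,v=1,log=-}
step 8 deliver 2→4: —
step 9 deliver 4→3: —
step 10 crash(3): 3={✗back,v=1,log=-}
step 11 timeout(4): 4={back,v=2,log=s}
step 12 recover(3): 3={back,v=1,log=-}
step 13 deliver 0→2: —
step 14 crash(1): 1={✗back,v=0,log=-}
step 15 deliver 2→0: —
step 16 crash(4): 4={✗back,v=2,log=s}
step 17 propose(0,'q'): —
step 18 deliver 0→3: —
step 19 deliver 3→0: —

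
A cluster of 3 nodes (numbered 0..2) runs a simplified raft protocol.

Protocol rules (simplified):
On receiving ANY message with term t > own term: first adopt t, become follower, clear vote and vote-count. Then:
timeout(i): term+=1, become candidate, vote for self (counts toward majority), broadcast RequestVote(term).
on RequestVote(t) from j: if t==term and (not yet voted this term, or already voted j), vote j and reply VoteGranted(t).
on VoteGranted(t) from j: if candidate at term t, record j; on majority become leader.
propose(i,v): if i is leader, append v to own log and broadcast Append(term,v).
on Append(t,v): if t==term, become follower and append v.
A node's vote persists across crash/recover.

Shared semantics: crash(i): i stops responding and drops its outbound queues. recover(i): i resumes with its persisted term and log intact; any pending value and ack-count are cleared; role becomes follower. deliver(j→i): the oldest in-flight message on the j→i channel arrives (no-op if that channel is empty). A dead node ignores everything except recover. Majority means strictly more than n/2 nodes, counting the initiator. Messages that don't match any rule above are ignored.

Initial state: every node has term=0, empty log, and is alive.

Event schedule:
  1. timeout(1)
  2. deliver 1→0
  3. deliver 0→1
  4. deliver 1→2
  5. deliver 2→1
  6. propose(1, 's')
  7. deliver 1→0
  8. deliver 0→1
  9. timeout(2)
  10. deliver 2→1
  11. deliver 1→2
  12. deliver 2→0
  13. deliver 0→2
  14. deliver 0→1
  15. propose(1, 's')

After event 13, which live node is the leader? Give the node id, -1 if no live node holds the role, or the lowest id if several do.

2

[1] timeout(1) → N1(cand t1 [-])
[2] deliver 1→0 → N0(foll t1 [-])
[3] deliver 0→1 → N1(lead t1 [-])
[4] deliver 1→2 → N2(foll t1 [-])
[5] deliver 2→1 → ∅
[6] propose(1,'s') → N1(lead t1 [s])
[7] deliver 1→0 → N0(foll t1 [s])
[8] deliver 0→1 → ∅
[9] timeout(2) → N2(cand t2 [-])
[10] deliver 2→1 → N1(foll t2 [s])
[11] deliver 1→2 → ∅
[12] deliver 2→0 → N0(foll t2 [s])
[13] deliver 0→2 → N2(lead t2 [-])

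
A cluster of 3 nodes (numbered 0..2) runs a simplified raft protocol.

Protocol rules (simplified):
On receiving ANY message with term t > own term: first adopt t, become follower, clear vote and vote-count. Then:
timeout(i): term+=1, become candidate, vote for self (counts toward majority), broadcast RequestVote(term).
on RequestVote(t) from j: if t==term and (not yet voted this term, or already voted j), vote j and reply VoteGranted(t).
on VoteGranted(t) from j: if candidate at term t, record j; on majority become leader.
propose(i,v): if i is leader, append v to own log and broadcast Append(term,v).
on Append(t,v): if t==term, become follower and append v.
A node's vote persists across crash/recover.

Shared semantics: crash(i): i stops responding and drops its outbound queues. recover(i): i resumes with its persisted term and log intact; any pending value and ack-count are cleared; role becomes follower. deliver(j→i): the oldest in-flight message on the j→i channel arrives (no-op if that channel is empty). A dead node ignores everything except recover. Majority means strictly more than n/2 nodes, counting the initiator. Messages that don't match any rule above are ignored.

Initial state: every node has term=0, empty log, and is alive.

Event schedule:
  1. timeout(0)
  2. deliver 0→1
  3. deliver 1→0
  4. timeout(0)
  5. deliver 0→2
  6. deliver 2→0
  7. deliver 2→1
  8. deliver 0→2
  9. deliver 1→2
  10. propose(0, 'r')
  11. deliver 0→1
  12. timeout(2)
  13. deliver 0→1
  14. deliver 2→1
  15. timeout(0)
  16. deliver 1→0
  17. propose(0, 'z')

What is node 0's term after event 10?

e1 timeout(0): 0[cand,t=1,-]
e2 deliver 0→1: 1[foll,t=1,-]
e3 deliver 1→0: 0[lead,t=1,-]
e4 timeout(0): 0[cand,t=2,-]
e5 deliver 0→2: 2[foll,t=1,-]
e6 deliver 2→0: ·
e7 deliver 2→1: ·
e8 deliver 0→2: 2[foll,t=2,-]
e9 deliver 1→2: ·
e10 propose(0,'r'): ·

2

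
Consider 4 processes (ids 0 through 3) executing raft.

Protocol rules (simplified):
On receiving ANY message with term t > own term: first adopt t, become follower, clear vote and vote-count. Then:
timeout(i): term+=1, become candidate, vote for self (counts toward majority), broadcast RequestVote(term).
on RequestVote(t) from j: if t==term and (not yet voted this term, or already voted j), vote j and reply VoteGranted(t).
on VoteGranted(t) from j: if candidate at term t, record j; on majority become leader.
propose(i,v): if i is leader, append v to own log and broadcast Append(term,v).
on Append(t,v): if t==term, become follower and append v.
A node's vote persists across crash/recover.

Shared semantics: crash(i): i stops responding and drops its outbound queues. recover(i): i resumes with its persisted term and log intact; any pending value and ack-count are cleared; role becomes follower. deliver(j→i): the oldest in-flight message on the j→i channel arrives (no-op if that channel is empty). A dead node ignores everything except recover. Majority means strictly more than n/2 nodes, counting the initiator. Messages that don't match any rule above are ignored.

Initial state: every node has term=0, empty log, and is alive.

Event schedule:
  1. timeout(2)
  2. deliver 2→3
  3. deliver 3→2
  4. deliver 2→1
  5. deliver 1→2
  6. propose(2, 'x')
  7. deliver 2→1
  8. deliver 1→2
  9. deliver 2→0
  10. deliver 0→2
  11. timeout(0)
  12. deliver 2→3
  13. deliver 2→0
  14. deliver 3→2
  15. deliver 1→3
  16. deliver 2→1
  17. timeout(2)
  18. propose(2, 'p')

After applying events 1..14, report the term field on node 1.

after 1 — timeout(2): n2:cand/t1/[-]
after 2 — deliver 2→3: n3:foll/t1/[-]
after 3 — deliver 3→2: ·
after 4 — deliver 2→1: n1:foll/t1/[-]
after 5 — deliver 1→2: n2:lead/t1/[-]
after 6 — propose(2,'x'): n2:lead/t1/[x]
after 7 — deliver 2→1: n1:foll/t1/[x]
after 8 — deliver 1→2: ·
after 9 — deliver 2→0: n0:foll/t1/[-]
after 10 — deliver 0→2: ·
after 11 — timeout(0): n0:cand/t2/[-]
after 12 — deliver 2→3: n3:foll/t1/[x]
after 13 — deliver 2→0: ·
after 14 — deliver 3→2: ·

1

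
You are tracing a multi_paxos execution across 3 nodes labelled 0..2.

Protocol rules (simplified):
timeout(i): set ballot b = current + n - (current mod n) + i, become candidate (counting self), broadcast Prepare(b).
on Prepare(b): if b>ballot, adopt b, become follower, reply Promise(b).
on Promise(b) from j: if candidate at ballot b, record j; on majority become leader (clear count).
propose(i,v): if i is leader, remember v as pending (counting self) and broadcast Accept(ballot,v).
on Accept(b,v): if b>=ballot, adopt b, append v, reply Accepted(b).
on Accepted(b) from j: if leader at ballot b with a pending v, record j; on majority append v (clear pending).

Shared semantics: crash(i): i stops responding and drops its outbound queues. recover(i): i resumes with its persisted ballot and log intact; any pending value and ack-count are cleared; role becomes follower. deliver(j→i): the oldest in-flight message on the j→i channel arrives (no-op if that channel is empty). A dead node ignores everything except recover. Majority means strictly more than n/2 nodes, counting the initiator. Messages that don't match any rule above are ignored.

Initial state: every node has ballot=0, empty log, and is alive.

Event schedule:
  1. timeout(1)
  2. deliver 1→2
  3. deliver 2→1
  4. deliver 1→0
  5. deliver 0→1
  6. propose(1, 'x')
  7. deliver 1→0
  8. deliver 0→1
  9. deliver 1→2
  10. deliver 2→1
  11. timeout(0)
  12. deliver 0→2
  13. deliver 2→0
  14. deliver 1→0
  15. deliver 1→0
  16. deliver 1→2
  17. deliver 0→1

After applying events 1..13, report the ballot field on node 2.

after 1 — timeout(1): n1:cand/b4/[-]
after 2 — deliver 1→2: n2:foll/b4/[-]
after 3 — deliver 2→1: n1:lead/b4/[-]
after 4 — deliver 1→0: n0:foll/b4/[-]
after 5 — deliver 0→1: ·
after 6 — propose(1,'x'): ·
after 7 — deliver 1→0: n0:foll/b4/[x]
after 8 — deliver 0→1: n1:lead/b4/[x]
after 9 — deliver 1→2: n2:foll/b4/[x]
after 10 — deliver 2→1: ·
after 11 — timeout(0): n0:cand/b6/[x]
after 12 — deliver 0→2: n2:foll/b6/[x]
after 13 — deliver 2→0: n0:lead/b6/[x]

6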